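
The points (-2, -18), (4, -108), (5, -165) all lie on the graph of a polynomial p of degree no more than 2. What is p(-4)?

Using the Lagrange interpolation formula with nodes -2, 4, 5:
  L_0(s) = (s - 4)(s - 5) / 42
  L_1(s) = (s + 2)(s - 5) / -6
  L_2(s) = (s + 2)(s - 4) / 7
Then p(s) = -18·L_0(s) - 108·L_1(s) - 165·L_2(s).
Expanding and collecting terms gives p(s) = -6s^2 - 3s.
Evaluating at s = -4: p(-4) = -84.

-84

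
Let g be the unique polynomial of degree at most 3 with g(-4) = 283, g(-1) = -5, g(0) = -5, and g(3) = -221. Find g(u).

Using the Lagrange interpolation formula with nodes -4, -1, 0, 3:
  L_0(u) = (u + 1)u(u - 3) / -84
  L_1(u) = (u + 4)u(u - 3) / 12
  L_2(u) = (u + 4)(u + 1)(u - 3) / -12
  L_3(u) = (u + 4)(u + 1)u / 84
Then g(u) = 283·L_0(u) - 5·L_1(u) - 5·L_2(u) - 221·L_3(u).
Expanding and collecting terms gives g(u) = -6u³ - 6u² - 5.
Check: g(3) = -221. ✓

g(u) = -6u^3 - 6u^2 - 5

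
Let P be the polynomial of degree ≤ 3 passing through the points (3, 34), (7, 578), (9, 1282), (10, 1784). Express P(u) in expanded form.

Write P(u) = au^3 + bu^2 + cu + d. Substituting each data point gives a linear system:
  27a + 9b + 3c + d = 34
  343a + 49b + 7c + d = 578
  729a + 81b + 9c + d = 1282
  1000a + 100b + 10c + d = 1784
Solving the system yields a = 2, b = -2, c = -2, d = 4.
So P(u) = 2u^3 - 2u^2 - 2u + 4.
Check: P(3) = 34. ✓

P(u) = 2u^3 - 2u^2 - 2u + 4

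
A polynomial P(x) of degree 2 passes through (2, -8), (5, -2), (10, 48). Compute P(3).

-8

Write P(x) = ax^2 + bx + c. Substituting each data point gives a linear system:
  4a + 2b + c = -8
  25a + 5b + c = -2
  100a + 10b + c = 48
Solving the system yields a = 1, b = -5, c = -2.
So P(x) = x^2 - 5x - 2.
Then P(3) = -8.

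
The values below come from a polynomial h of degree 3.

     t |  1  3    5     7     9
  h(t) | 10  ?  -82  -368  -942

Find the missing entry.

12

The 4 known points determine the degree-3 polynomial uniquely.
Write h(t) = at^3 + bt^2 + ct + d. Substituting each data point gives a linear system:
  a + b + c + d = 10
  125a + 25b + 5c + d = -82
  343a + 49b + 7c + d = -368
  729a + 81b + 9c + d = -942
Solving the system yields a = -2, b = 6, c = 3, d = 3.
So h(t) = -2t³ + 6t² + 3t + 3.
Then h(3) = 12.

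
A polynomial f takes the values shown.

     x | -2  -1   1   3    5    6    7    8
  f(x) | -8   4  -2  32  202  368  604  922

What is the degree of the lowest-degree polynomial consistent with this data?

3

Divided differences on the nodes -2, -1, 1, 3, 5, 6, 7, 8:
  order 0: -8  4  -2  32  202  368  604  922
  order 1: 12  -3  17  85  166  236  318
  order 2: -5  5  17  27  35  41
  order 3: 2  2  2  2  2
  order 4: 0  0  0  0
  order 5: 0  0  0
  order 6: 0  0
  order 7: 0
The order-3 divided differences are all 2 (nonzero) and every higher order vanishes, so the data lies on a polynomial of degree exactly 3.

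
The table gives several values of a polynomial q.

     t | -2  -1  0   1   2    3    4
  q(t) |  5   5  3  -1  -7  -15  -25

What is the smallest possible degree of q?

2

Forward differences of the values at t = -2, -1, 0, 1, 2, 3, 4:
  q  : 5  5  3  -1  -7  -15  -25
  Δ  : 0  -2  -4  -6  -8  -10
  Δ^2: -2  -2  -2  -2  -2
  Δ^3: 0  0  0  0
  Δ^4: 0  0  0
  Δ^5: 0  0
  Δ^6: 0
The second differences are constant (-2) and nonzero, while all higher differences vanish, so the minimal degree is 2.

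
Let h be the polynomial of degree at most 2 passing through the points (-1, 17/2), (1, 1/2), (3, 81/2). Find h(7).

Using the Lagrange interpolation formula with nodes -1, 1, 3:
  L_0(s) = (s - 1)(s - 3) / 8
  L_1(s) = (s + 1)(s - 3) / -4
  L_2(s) = (s + 1)(s - 1) / 8
Then h(s) = 17/2·L_0(s) + 1/2·L_1(s) + 81/2·L_2(s).
Expanding and collecting terms gives h(s) = 6s^2 - 4s - 3/2.
Evaluating at s = 7: h(7) = 529/2.

529/2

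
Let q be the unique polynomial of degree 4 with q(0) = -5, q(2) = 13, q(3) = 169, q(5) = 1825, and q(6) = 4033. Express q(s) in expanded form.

q(s) = 4s^4 - 5s^3 - 2s^2 + s - 5

Using the Lagrange interpolation formula with nodes 0, 2, 3, 5, 6:
  L_0(s) = (s - 2)(s - 3)(s - 5)(s - 6) / 180
  L_1(s) = s(s - 3)(s - 5)(s - 6) / -24
  L_2(s) = s(s - 2)(s - 5)(s - 6) / 18
  L_3(s) = s(s - 2)(s - 3)(s - 6) / -30
  L_4(s) = s(s - 2)(s - 3)(s - 5) / 72
Then q(s) = -5·L_0(s) + 13·L_1(s) + 169·L_2(s) + 1825·L_3(s) + 4033·L_4(s).
Expanding and collecting terms gives q(s) = 4s⁴ - 5s³ - 2s² + s - 5.
Check: q(2) = 13. ✓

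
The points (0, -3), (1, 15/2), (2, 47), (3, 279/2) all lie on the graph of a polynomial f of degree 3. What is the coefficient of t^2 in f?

5/2

Write f(t) = at^3 + bt^2 + ct + d. Substituting each data point gives a linear system:
  d = -3
  a + b + c + d = 15/2
  8a + 4b + 2c + d = 47
  27a + 9b + 3c + d = 279/2
Solving the system yields a = 4, b = 5/2, c = 4, d = -3.
So f(t) = 4t³ + (5/2)t² + 4t - 3.
The coefficient of t^2 is 5/2.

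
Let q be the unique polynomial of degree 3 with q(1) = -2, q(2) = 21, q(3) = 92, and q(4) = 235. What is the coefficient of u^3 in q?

Write q(u) = au^3 + bu^2 + cu + d. Substituting each data point gives a linear system:
  a + b + c + d = -2
  8a + 4b + 2c + d = 21
  27a + 9b + 3c + d = 92
  64a + 16b + 4c + d = 235
Solving the system yields a = 4, b = 0, c = -5, d = -1.
So q(u) = 4u^3 - 5u - 1.
The leading coefficient is 4.

4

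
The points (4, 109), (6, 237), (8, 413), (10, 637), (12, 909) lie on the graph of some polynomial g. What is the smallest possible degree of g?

2

Forward differences of the values at u = 4, 6, 8, 10, 12:
  g  : 109  237  413  637  909
  Δ  : 128  176  224  272
  Δ^2: 48  48  48
  Δ^3: 0  0
  Δ^4: 0
The second differences are constant (48) and nonzero, while all higher differences vanish, so the minimal degree is 2.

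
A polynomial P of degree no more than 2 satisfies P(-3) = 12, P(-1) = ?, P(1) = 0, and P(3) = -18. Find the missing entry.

10

The 3 known points determine the degree-2 polynomial uniquely.
Write P(n) = an^2 + bn + c. Substituting each data point gives a linear system:
  9a - 3b + c = 12
  a + b + c = 0
  9a + 3b + c = -18
Solving the system yields a = -1, b = -5, c = 6.
So P(n) = -n^2 - 5n + 6.
Then P(-1) = 10.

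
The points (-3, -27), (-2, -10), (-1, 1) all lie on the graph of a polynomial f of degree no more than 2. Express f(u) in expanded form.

Using the Lagrange interpolation formula with nodes -3, -2, -1:
  L_0(u) = (u + 2)(u + 1) / 2
  L_1(u) = (u + 3)(u + 1) / -1
  L_2(u) = (u + 3)(u + 2) / 2
Then f(u) = -27·L_0(u) - 10·L_1(u) + 1·L_2(u).
Expanding and collecting terms gives f(u) = -3u^2 + 2u + 6.
Check: f(-1) = 1. ✓

f(u) = -3u^2 + 2u + 6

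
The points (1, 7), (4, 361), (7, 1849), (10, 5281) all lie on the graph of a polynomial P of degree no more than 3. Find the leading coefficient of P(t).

Write P(t) = at^3 + bt^2 + ct + d. Substituting each data point gives a linear system:
  a + b + c + d = 7
  64a + 16b + 4c + d = 361
  343a + 49b + 7c + d = 1849
  1000a + 100b + 10c + d = 5281
Solving the system yields a = 5, b = 3, c = -2, d = 1.
So P(t) = 5t^3 + 3t^2 - 2t + 1.
The leading coefficient is 5.

5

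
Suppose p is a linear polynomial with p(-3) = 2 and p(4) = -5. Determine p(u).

Using the Lagrange interpolation formula with nodes -3, 4:
  L_0(u) = (u - 4) / -7
  L_1(u) = (u + 3) / 7
Then p(u) = 2·L_0(u) - 5·L_1(u).
Expanding and collecting terms gives p(u) = -u - 1.
Check: p(-3) = 2. ✓

p(u) = -u - 1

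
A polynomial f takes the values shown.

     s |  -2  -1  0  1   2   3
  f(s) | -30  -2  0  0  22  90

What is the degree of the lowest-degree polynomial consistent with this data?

3

Forward differences of the values at s = -2, -1, 0, 1, 2, 3:
  f  : -30  -2  0  0  22  90
  Δ  : 28  2  0  22  68
  Δ^2: -26  -2  22  46
  Δ^3: 24  24  24
  Δ^4: 0  0
  Δ^5: 0
The third differences are constant (24) and nonzero, while all higher differences vanish, so the minimal degree is 3.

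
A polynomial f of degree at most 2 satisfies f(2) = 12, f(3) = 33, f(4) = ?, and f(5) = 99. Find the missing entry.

On equispaced nodes a degree-2 polynomial has vanishing third forward difference, so
  - f(2) + 3·f(3) - 3·f(4) + f(5) = 0.
Substituting the known values and solving for f(4):
  -3·f(4) = -186
  f(4) = 62.

62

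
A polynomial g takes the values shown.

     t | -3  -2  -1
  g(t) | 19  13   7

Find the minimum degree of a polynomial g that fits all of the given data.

1

Forward differences of the values at t = -3, -2, -1:
  g  : 19  13  7
  Δ  : -6  -6
  Δ^2: 0
The first differences are constant (-6) and nonzero, while all higher differences vanish, so the minimal degree is 1.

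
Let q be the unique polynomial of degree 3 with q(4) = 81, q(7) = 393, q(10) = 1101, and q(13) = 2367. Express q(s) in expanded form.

q(s) = s^3 + s^2 + 1

Using the Lagrange interpolation formula with nodes 4, 7, 10, 13:
  L_0(s) = (s - 7)(s - 10)(s - 13) / -162
  L_1(s) = (s - 4)(s - 10)(s - 13) / 54
  L_2(s) = (s - 4)(s - 7)(s - 13) / -54
  L_3(s) = (s - 4)(s - 7)(s - 10) / 162
Then q(s) = 81·L_0(s) + 393·L_1(s) + 1101·L_2(s) + 2367·L_3(s).
Expanding and collecting terms gives q(s) = s^3 + s^2 + 1.
Check: q(13) = 2367. ✓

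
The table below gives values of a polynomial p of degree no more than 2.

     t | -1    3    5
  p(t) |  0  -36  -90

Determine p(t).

Write p(t) = at^2 + bt + c. Substituting each data point gives a linear system:
  a - b + c = 0
  9a + 3b + c = -36
  25a + 5b + c = -90
Solving the system yields a = -3, b = -3, c = 0.
So p(t) = -3t^2 - 3t.
Check: p(-1) = 0. ✓

p(t) = -3t^2 - 3t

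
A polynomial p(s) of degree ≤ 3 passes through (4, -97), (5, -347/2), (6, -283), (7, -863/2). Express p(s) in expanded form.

p(s) = -s^3 - (3/2)s^2 - 2s - 1

Write p(s) = as^3 + bs^2 + cs + d. Substituting each data point gives a linear system:
  64a + 16b + 4c + d = -97
  125a + 25b + 5c + d = -347/2
  216a + 36b + 6c + d = -283
  343a + 49b + 7c + d = -863/2
Solving the system yields a = -1, b = -3/2, c = -2, d = -1.
So p(s) = -s³ - (3/2)s² - 2s - 1.
Check: p(5) = -347/2. ✓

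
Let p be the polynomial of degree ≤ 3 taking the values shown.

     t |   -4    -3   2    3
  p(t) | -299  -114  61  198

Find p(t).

p(t) = 6t^3 + 5t^2 - 2t - 3

Using the Lagrange interpolation formula with nodes -4, -3, 2, 3:
  L_0(t) = (t + 3)(t - 2)(t - 3) / -42
  L_1(t) = (t + 4)(t - 2)(t - 3) / 30
  L_2(t) = (t + 4)(t + 3)(t - 3) / -30
  L_3(t) = (t + 4)(t + 3)(t - 2) / 42
Then p(t) = -299·L_0(t) - 114·L_1(t) + 61·L_2(t) + 198·L_3(t).
Expanding and collecting terms gives p(t) = 6t^3 + 5t^2 - 2t - 3.
Check: p(-4) = -299. ✓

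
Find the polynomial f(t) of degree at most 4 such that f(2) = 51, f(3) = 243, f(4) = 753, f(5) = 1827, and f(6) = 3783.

Using the Lagrange interpolation formula with nodes 2, 3, 4, 5, 6:
  L_0(t) = (t - 3)(t - 4)(t - 5)(t - 6) / 24
  L_1(t) = (t - 2)(t - 4)(t - 5)(t - 6) / -6
  L_2(t) = (t - 2)(t - 3)(t - 5)(t - 6) / 4
  L_3(t) = (t - 2)(t - 3)(t - 4)(t - 6) / -6
  L_4(t) = (t - 2)(t - 3)(t - 4)(t - 5) / 24
Then f(t) = 51·L_0(t) + 243·L_1(t) + 753·L_2(t) + 1827·L_3(t) + 3783·L_4(t).
Expanding and collecting terms gives f(t) = 3t^4 - t^3 + 3t^2 + t - 3.
Check: f(3) = 243. ✓

f(t) = 3t^4 - t^3 + 3t^2 + t - 3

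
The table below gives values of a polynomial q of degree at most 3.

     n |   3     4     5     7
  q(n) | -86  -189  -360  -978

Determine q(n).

q(n) = -3n^3 + 2n^2 - 6n - 5

Write q(n) = an^3 + bn^2 + cn + d. Substituting each data point gives a linear system:
  27a + 9b + 3c + d = -86
  64a + 16b + 4c + d = -189
  125a + 25b + 5c + d = -360
  343a + 49b + 7c + d = -978
Solving the system yields a = -3, b = 2, c = -6, d = -5.
So q(n) = -3n³ + 2n² - 6n - 5.
Check: q(5) = -360. ✓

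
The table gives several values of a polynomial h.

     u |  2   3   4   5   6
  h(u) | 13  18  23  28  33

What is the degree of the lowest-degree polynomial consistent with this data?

Forward differences of the values at u = 2, 3, 4, 5, 6:
  h  : 13  18  23  28  33
  Δ  : 5  5  5  5
  Δ^2: 0  0  0
  Δ^3: 0  0
  Δ^4: 0
The first differences are constant (5) and nonzero, while all higher differences vanish, so the minimal degree is 1.

1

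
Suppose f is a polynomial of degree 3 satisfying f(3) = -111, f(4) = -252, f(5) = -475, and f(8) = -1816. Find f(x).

Write f(x) = ax^3 + bx^2 + cx + d. Substituting each data point gives a linear system:
  27a + 9b + 3c + d = -111
  64a + 16b + 4c + d = -252
  125a + 25b + 5c + d = -475
  512a + 64b + 8c + d = -1816
Solving the system yields a = -3, b = -5, c = 5, d = 0.
So f(x) = -3x^3 - 5x^2 + 5x.
Check: f(8) = -1816. ✓

f(x) = -3x^3 - 5x^2 + 5x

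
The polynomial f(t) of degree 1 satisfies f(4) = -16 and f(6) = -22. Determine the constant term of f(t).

-4

Write f(t) = at + b. Substituting each data point gives a linear system:
  4a + b = -16
  6a + b = -22
Solving the system yields a = -3, b = -4.
So f(t) = -3t - 4.
The constant term is -4.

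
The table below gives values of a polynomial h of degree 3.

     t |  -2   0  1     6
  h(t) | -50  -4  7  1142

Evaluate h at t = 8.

Write h(t) = at^3 + bt^2 + ct + d. Substituting each data point gives a linear system:
  -8a + 4b - 2c + d = -50
  d = -4
  a + b + c + d = 7
  216a + 36b + 6c + d = 1142
Solving the system yields a = 5, b = 1, c = 5, d = -4.
So h(t) = 5t^3 + t^2 + 5t - 4.
Then h(8) = 2660.

2660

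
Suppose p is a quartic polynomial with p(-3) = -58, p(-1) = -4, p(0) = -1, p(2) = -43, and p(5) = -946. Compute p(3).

-160

Using the Lagrange interpolation formula with nodes -3, -1, 0, 2, 5:
  L_0(n) = (n + 1)n(n - 2)(n - 5) / 240
  L_1(n) = (n + 3)n(n - 2)(n - 5) / -36
  L_2(n) = (n + 3)(n + 1)(n - 2)(n - 5) / 30
  L_3(n) = (n + 3)(n + 1)n(n - 5) / -90
  L_4(n) = (n + 3)(n + 1)n(n - 2) / 720
Then p(n) = -58·L_0(n) - 4·L_1(n) - 1·L_2(n) - 43·L_3(n) - 946·L_4(n).
Expanding and collecting terms gives p(n) = -n⁴ - 2n³ - 3n² + n - 1.
Evaluating at n = 3: p(3) = -160.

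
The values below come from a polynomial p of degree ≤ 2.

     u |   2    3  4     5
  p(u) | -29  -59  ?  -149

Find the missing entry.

The 3 known points determine the degree-2 polynomial uniquely.
Write p(u) = au^2 + bu + c. Substituting each data point gives a linear system:
  4a + 2b + c = -29
  9a + 3b + c = -59
  25a + 5b + c = -149
Solving the system yields a = -5, b = -5, c = 1.
So p(u) = -5u^2 - 5u + 1.
Then p(4) = -99.

-99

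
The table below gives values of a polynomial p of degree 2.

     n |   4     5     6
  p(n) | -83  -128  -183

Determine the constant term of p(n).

Write p(n) = an^2 + bn + c. Substituting each data point gives a linear system:
  16a + 4b + c = -83
  25a + 5b + c = -128
  36a + 6b + c = -183
Solving the system yields a = -5, b = 0, c = -3.
So p(n) = -5n^2 - 3.
The constant term is -3.

-3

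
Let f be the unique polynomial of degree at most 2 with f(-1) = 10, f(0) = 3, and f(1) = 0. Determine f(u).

Write f(u) = au^2 + bu + c. Substituting each data point gives a linear system:
  a - b + c = 10
  c = 3
  a + b + c = 0
Solving the system yields a = 2, b = -5, c = 3.
So f(u) = 2u^2 - 5u + 3.
Check: f(1) = 0. ✓

f(u) = 2u^2 - 5u + 3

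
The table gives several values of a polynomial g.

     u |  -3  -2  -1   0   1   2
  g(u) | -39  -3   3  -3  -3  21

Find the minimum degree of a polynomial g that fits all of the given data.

3

Forward differences of the values at u = -3, -2, -1, 0, 1, 2:
  g  : -39  -3  3  -3  -3  21
  Δ  : 36  6  -6  0  24
  Δ^2: -30  -12  6  24
  Δ^3: 18  18  18
  Δ^4: 0  0
  Δ^5: 0
The third differences are constant (18) and nonzero, while all higher differences vanish, so the minimal degree is 3.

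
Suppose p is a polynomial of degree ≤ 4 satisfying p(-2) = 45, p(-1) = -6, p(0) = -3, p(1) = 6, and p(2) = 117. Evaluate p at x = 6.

8541

Using the Lagrange interpolation formula with nodes -2, -1, 0, 1, 2:
  L_0(x) = (x + 1)x(x - 1)(x - 2) / 24
  L_1(x) = (x + 2)x(x - 1)(x - 2) / -6
  L_2(x) = (x + 2)(x + 1)(x - 1)(x - 2) / 4
  L_3(x) = (x + 2)(x + 1)x(x - 2) / -6
  L_4(x) = (x + 2)(x + 1)x(x - 1) / 24
Then p(x) = 45·L_0(x) - 6·L_1(x) - 3·L_2(x) + 6·L_3(x) + 117·L_4(x).
Expanding and collecting terms gives p(x) = 6x^4 + 4x^3 - 3x^2 + 2x - 3.
Evaluating at x = 6: p(6) = 8541.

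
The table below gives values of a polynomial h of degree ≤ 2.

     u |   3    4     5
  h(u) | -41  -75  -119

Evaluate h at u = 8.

Forward differences of the values at u = 3, 4, 5:
  h  : -41  -75  -119
  Δ  : -34  -44
  Δ^2: -10
The second differences are constant, confirming degree 2.
Interpolating (Newton forward form) and evaluating at u = 8 gives h(8) = -311.

-311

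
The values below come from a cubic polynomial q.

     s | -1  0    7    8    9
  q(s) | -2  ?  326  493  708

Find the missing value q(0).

-3

The 4 known points determine the degree-3 polynomial uniquely.
Write q(s) = as^3 + bs^2 + cs + d. Substituting each data point gives a linear system:
  -a + b - c + d = -2
  343a + 49b + 7c + d = 326
  512a + 64b + 8c + d = 493
  729a + 81b + 9c + d = 708
Solving the system yields a = 1, b = 0, c = -2, d = -3.
So q(s) = s³ - 2s - 3.
Then q(0) = -3.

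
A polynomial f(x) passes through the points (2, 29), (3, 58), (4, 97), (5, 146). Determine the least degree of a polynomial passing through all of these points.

2

Forward differences of the values at x = 2, 3, 4, 5:
  f  : 29  58  97  146
  Δ  : 29  39  49
  Δ^2: 10  10
  Δ^3: 0
The second differences are constant (10) and nonzero, while all higher differences vanish, so the minimal degree is 2.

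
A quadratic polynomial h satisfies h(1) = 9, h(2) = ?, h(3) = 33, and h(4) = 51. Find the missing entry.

On equispaced nodes a degree-2 polynomial has vanishing third forward difference, so
  - h(1) + 3·h(2) - 3·h(3) + h(4) = 0.
Substituting the known values and solving for h(2):
  3·h(2) = 57
  h(2) = 19.

19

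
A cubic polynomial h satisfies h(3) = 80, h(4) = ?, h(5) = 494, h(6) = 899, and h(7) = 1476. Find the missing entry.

On equispaced nodes a degree-3 polynomial has vanishing fourth forward difference, so
  h(3) - 4·h(4) + 6·h(5) - 4·h(6) + h(7) = 0.
Substituting the known values and solving for h(4):
  -4·h(4) = -924
  h(4) = 231.

231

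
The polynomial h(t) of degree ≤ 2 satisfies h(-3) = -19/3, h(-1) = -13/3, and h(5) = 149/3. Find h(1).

17/3

Using the Lagrange interpolation formula with nodes -3, -1, 5:
  L_0(t) = (t + 1)(t - 5) / 16
  L_1(t) = (t + 3)(t - 5) / -12
  L_2(t) = (t + 3)(t + 1) / 48
Then h(t) = -19/3·L_0(t) - 13/3·L_1(t) + 149/3·L_2(t).
Expanding and collecting terms gives h(t) = t² + 5t - 1/3.
Evaluating at t = 1: h(1) = 17/3.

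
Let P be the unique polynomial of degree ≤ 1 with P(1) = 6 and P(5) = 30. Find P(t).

P(t) = 6t

Write P(t) = at + b. Substituting each data point gives a linear system:
  a + b = 6
  5a + b = 30
Solving the system yields a = 6, b = 0.
So P(t) = 6t.
Check: P(5) = 30. ✓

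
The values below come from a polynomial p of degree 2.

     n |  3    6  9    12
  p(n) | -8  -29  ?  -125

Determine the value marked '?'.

On equispaced nodes a degree-2 polynomial has vanishing third forward difference, so
  - p(3) + 3·p(6) - 3·p(9) + p(12) = 0.
Substituting the known values and solving for p(9):
  -3·p(9) = 204
  p(9) = -68.

-68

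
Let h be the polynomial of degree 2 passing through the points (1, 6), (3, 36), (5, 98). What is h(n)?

h(n) = 4n^2 - n + 3

Using the Lagrange interpolation formula with nodes 1, 3, 5:
  L_0(n) = (n - 3)(n - 5) / 8
  L_1(n) = (n - 1)(n - 5) / -4
  L_2(n) = (n - 1)(n - 3) / 8
Then h(n) = 6·L_0(n) + 36·L_1(n) + 98·L_2(n).
Expanding and collecting terms gives h(n) = 4n² - n + 3.
Check: h(3) = 36. ✓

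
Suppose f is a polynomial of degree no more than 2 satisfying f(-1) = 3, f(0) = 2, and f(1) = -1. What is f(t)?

Write f(t) = at^2 + bt + c. Substituting each data point gives a linear system:
  a - b + c = 3
  c = 2
  a + b + c = -1
Solving the system yields a = -1, b = -2, c = 2.
So f(t) = -t^2 - 2t + 2.
Check: f(0) = 2. ✓

f(t) = -t^2 - 2t + 2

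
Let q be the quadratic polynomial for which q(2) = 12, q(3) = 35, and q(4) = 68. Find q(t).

Write q(t) = at^2 + bt + c. Substituting each data point gives a linear system:
  4a + 2b + c = 12
  9a + 3b + c = 35
  16a + 4b + c = 68
Solving the system yields a = 5, b = -2, c = -4.
So q(t) = 5t^2 - 2t - 4.
Check: q(3) = 35. ✓

q(t) = 5t^2 - 2t - 4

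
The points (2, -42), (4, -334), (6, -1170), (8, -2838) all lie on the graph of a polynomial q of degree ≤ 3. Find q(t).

Write q(t) = at^3 + bt^2 + ct + d. Substituting each data point gives a linear system:
  8a + 4b + 2c + d = -42
  64a + 16b + 4c + d = -334
  216a + 36b + 6c + d = -1170
  512a + 64b + 8c + d = -2838
Solving the system yields a = -6, b = 4, c = -2, d = -6.
So q(t) = -6t³ + 4t² - 2t - 6.
Check: q(4) = -334. ✓

q(t) = -6t^3 + 4t^2 - 2t - 6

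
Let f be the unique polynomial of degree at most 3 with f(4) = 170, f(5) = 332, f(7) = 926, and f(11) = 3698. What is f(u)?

Using the Lagrange interpolation formula with nodes 4, 5, 7, 11:
  L_0(u) = (u - 5)(u - 7)(u - 11) / -21
  L_1(u) = (u - 4)(u - 7)(u - 11) / 12
  L_2(u) = (u - 4)(u - 5)(u - 11) / -24
  L_3(u) = (u - 4)(u - 5)(u - 7) / 168
Then f(u) = 170·L_0(u) + 332·L_1(u) + 926·L_2(u) + 3698·L_3(u).
Expanding and collecting terms gives f(u) = 3u^3 - 3u^2 + 6u + 2.
Check: f(11) = 3698. ✓

f(u) = 3u^3 - 3u^2 + 6u + 2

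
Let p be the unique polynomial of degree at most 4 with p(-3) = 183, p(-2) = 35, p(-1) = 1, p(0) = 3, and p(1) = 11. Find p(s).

Write p(s) = as^4 + bs^3 + cs^2 + ds + e. Substituting each data point gives a linear system:
  81a - 27b + 9c - 3d + e = 183
  16a - 8b + 4c - 2d + e = 35
  a - b + c - d + e = 1
  e = 3
  a + b + c + d + e = 11
Solving the system yields a = 2, b = -1, c = 1, d = 6, e = 3.
So p(s) = 2s^4 - s^3 + s^2 + 6s + 3.
Check: p(-2) = 35. ✓

p(s) = 2s^4 - s^3 + s^2 + 6s + 3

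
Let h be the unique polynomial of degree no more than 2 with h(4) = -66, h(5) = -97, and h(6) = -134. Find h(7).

Forward differences of the values at u = 4, 5, 6:
  h  : -66  -97  -134
  Δ  : -31  -37
  Δ^2: -6
The second differences are constant, confirming degree 2.
Interpolating (Newton forward form) and evaluating at u = 7 gives h(7) = -177.

-177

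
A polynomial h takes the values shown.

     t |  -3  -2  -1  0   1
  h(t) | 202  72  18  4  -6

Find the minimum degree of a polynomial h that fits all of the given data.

Forward differences of the values at t = -3, -2, -1, 0, 1:
  h  : 202  72  18  4  -6
  Δ  : -130  -54  -14  -10
  Δ^2: 76  40  4
  Δ^3: -36  -36
  Δ^4: 0
The third differences are constant (-36) and nonzero, while all higher differences vanish, so the minimal degree is 3.

3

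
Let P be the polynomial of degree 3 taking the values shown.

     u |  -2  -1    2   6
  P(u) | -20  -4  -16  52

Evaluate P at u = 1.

-8

Write P(u) = au^3 + bu^2 + cu + d. Substituting each data point gives a linear system:
  -8a + 4b - 2c + d = -20
  -a + b - c + d = -4
  8a + 4b + 2c + d = -16
  216a + 36b + 6c + d = 52
Solving the system yields a = 1, b = -4, c = -3, d = -2.
So P(u) = u^3 - 4u^2 - 3u - 2.
Then P(1) = -8.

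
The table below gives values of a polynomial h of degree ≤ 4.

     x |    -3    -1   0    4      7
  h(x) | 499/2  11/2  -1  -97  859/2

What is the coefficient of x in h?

2

Write h(x) = ax^4 + bx^3 + cx^2 + dx + e. Substituting each data point gives a linear system:
  81a - 27b + 9c - 3d + e = 499/2
  a - b + c - d + e = 11/2
  e = -1
  256a + 64b + 16c + 4d + e = -97
  2401a + 343b + 49c + 7d + e = 859/2
Solving the system yields a = 1, b = -6, c = 3/2, d = 2, e = -1.
So h(x) = x^4 - 6x^3 + (3/2)x^2 + 2x - 1.
The coefficient of x is 2.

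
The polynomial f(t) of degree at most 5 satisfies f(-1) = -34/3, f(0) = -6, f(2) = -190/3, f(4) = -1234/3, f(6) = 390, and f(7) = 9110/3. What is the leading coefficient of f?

Write f(t) = at^5 + bt^4 + ct^3 + dt^2 + et + k. Substituting each data point gives a linear system:
  -a + b - c + d - e + k = -34/3
  k = -6
  32a + 16b + 8c + 4d + 2e + k = -190/3
  1024a + 256b + 64c + 16d + 4e + k = -1234/3
  7776a + 1296b + 216c + 36d + 6e + k = 390
  16807a + 2401b + 343c + 49d + 7e + k = 9110/3
Solving the system yields a = 1, b = -6, c = 2, d = -1/3, e = -4, k = -6.
So f(t) = t^5 - 6t^4 + 2t^3 - (1/3)t^2 - 4t - 6.
The leading coefficient is 1.

1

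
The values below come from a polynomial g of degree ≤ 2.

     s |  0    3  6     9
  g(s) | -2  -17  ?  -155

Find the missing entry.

-68

On equispaced nodes a degree-2 polynomial has vanishing third forward difference, so
  - g(0) + 3·g(3) - 3·g(6) + g(9) = 0.
Substituting the known values and solving for g(6):
  -3·g(6) = 204
  g(6) = -68.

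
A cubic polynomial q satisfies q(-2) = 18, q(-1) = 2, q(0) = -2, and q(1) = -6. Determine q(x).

q(x) = -2x^3 - 2x - 2

Write q(x) = ax^3 + bx^2 + cx + d. Substituting each data point gives a linear system:
  -8a + 4b - 2c + d = 18
  -a + b - c + d = 2
  d = -2
  a + b + c + d = -6
Solving the system yields a = -2, b = 0, c = -2, d = -2.
So q(x) = -2x^3 - 2x - 2.
Check: q(1) = -6. ✓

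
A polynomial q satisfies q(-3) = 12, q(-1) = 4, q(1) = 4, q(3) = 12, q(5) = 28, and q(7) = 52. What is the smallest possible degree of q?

Forward differences of the values at t = -3, -1, 1, 3, 5, 7:
  q  : 12  4  4  12  28  52
  Δ  : -8  0  8  16  24
  Δ^2: 8  8  8  8
  Δ^3: 0  0  0
  Δ^4: 0  0
  Δ^5: 0
The second differences are constant (8) and nonzero, while all higher differences vanish, so the minimal degree is 2.

2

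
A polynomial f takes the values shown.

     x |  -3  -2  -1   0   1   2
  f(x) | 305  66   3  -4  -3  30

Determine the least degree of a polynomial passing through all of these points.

Forward differences of the values at x = -3, -2, -1, 0, 1, 2:
  f  : 305  66  3  -4  -3  30
  Δ  : -239  -63  -7  1  33
  Δ^2: 176  56  8  32
  Δ^3: -120  -48  24
  Δ^4: 72  72
  Δ^5: 0
The fourth differences are constant (72) and nonzero, while all higher differences vanish, so the minimal degree is 4.

4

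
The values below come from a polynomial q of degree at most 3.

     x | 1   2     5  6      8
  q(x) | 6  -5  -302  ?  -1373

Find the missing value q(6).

The 4 known points determine the degree-3 polynomial uniquely.
Write q(x) = ax^3 + bx^2 + cx + d. Substituting each data point gives a linear system:
  a + b + c + d = 6
  8a + 4b + 2c + d = -5
  125a + 25b + 5c + d = -302
  512a + 64b + 8c + d = -1373
Solving the system yields a = -3, b = 2, c = 4, d = 3.
So q(x) = -3x³ + 2x² + 4x + 3.
Then q(6) = -549.

-549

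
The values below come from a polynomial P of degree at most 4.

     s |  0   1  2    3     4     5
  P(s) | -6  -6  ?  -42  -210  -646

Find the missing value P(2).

The 5 known points determine the degree-4 polynomial uniquely.
Write P(s) = as^4 + bs^3 + cs^2 + ds + e. Substituting each data point gives a linear system:
  e = -6
  a + b + c + d + e = -6
  81a + 27b + 9c + 3d + e = -42
  256a + 64b + 16c + 4d + e = -210
  625a + 125b + 25c + 5d + e = -646
Solving the system yields a = -2, b = 5, c = 0, d = -3, e = -6.
So P(s) = -2s^4 + 5s^3 - 3s - 6.
Then P(2) = -4.

-4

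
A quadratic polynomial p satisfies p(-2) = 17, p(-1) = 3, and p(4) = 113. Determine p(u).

p(u) = 6u^2 + 4u + 1

Write p(u) = au^2 + bu + c. Substituting each data point gives a linear system:
  4a - 2b + c = 17
  a - b + c = 3
  16a + 4b + c = 113
Solving the system yields a = 6, b = 4, c = 1.
So p(u) = 6u^2 + 4u + 1.
Check: p(-1) = 3. ✓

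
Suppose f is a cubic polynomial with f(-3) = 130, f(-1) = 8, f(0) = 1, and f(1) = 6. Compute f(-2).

Write f(x) = ax^3 + bx^2 + cx + d. Substituting each data point gives a linear system:
  -27a + 9b - 3c + d = 130
  -a + b - c + d = 8
  d = 1
  a + b + c + d = 6
Solving the system yields a = -3, b = 6, c = 2, d = 1.
So f(x) = -3x³ + 6x² + 2x + 1.
Then f(-2) = 45.

45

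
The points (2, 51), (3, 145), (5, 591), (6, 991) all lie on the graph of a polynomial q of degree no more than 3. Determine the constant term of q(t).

Write q(t) = at^3 + bt^2 + ct + d. Substituting each data point gives a linear system:
  8a + 4b + 2c + d = 51
  27a + 9b + 3c + d = 145
  125a + 25b + 5c + d = 591
  216a + 36b + 6c + d = 991
Solving the system yields a = 4, b = 3, c = 3, d = 1.
So q(t) = 4t^3 + 3t^2 + 3t + 1.
The constant term is 1.

1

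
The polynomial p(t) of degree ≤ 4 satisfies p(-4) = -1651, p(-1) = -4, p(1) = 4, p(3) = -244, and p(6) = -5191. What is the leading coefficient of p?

Write p(t) = at^4 + bt^3 + ct^2 + dt + e. Substituting each data point gives a linear system:
  256a - 64b + 16c - 4d + e = -1651
  a - b + c - d + e = -4
  a + b + c + d + e = 4
  81a + 27b + 9c + 3d + e = -244
  1296a + 216b + 36c + 6d + e = -5191
Solving the system yields a = -5, b = 6, c = 0, d = -2, e = 5.
So p(t) = -5t⁴ + 6t³ - 2t + 5.
The leading coefficient is -5.

-5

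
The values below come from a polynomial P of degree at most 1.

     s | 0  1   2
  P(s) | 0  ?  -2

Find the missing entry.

-1

The 2 known points determine the degree-1 polynomial uniquely.
Write P(s) = as + b. Substituting each data point gives a linear system:
  b = 0
  2a + b = -2
Solving the system yields a = -1, b = 0.
So P(s) = -s.
Then P(1) = -1.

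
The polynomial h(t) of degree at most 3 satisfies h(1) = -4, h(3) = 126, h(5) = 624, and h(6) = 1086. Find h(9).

3684

Using the Lagrange interpolation formula with nodes 1, 3, 5, 6:
  L_0(t) = (t - 3)(t - 5)(t - 6) / -40
  L_1(t) = (t - 1)(t - 5)(t - 6) / 12
  L_2(t) = (t - 1)(t - 3)(t - 6) / -8
  L_3(t) = (t - 1)(t - 3)(t - 5) / 15
Then h(t) = -4·L_0(t) + 126·L_1(t) + 624·L_2(t) + 1086·L_3(t).
Expanding and collecting terms gives h(t) = 5t³ + t² - 4t - 6.
Evaluating at t = 9: h(9) = 3684.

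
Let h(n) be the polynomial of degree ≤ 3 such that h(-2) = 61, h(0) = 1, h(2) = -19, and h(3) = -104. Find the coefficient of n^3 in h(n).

-6

Write h(n) = an^3 + bn^2 + cn + d. Substituting each data point gives a linear system:
  -8a + 4b - 2c + d = 61
  d = 1
  8a + 4b + 2c + d = -19
  27a + 9b + 3c + d = -104
Solving the system yields a = -6, b = 5, c = 4, d = 1.
So h(n) = -6n^3 + 5n^2 + 4n + 1.
The leading coefficient is -6.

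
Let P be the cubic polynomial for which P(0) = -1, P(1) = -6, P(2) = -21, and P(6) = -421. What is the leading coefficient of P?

Write P(n) = an^3 + bn^2 + cn + d. Substituting each data point gives a linear system:
  d = -1
  a + b + c + d = -6
  8a + 4b + 2c + d = -21
  216a + 36b + 6c + d = -421
Solving the system yields a = -2, b = 1, c = -4, d = -1.
So P(n) = -2n^3 + n^2 - 4n - 1.
The leading coefficient is -2.

-2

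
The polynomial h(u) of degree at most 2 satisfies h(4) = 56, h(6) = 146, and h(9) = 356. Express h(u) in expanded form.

Write h(u) = au^2 + bu + c. Substituting each data point gives a linear system:
  16a + 4b + c = 56
  36a + 6b + c = 146
  81a + 9b + c = 356
Solving the system yields a = 5, b = -5, c = -4.
So h(u) = 5u² - 5u - 4.
Check: h(6) = 146. ✓

h(u) = 5u^2 - 5u - 4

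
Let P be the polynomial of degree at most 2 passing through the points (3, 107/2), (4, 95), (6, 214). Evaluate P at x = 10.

596

Write P(x) = ax^2 + bx + c. Substituting each data point gives a linear system:
  9a + 3b + c = 107/2
  16a + 4b + c = 95
  36a + 6b + c = 214
Solving the system yields a = 6, b = -1/2, c = 1.
So P(x) = 6x² - (1/2)x + 1.
Then P(10) = 596.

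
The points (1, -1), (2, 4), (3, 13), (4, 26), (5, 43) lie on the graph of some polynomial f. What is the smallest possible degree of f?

Forward differences of the values at u = 1, 2, 3, 4, 5:
  f  : -1  4  13  26  43
  Δ  : 5  9  13  17
  Δ^2: 4  4  4
  Δ^3: 0  0
  Δ^4: 0
The second differences are constant (4) and nonzero, while all higher differences vanish, so the minimal degree is 2.

2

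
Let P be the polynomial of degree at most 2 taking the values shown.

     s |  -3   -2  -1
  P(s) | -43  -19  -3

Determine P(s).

P(s) = -4s^2 + 4s + 5

Using the Lagrange interpolation formula with nodes -3, -2, -1:
  L_0(s) = (s + 2)(s + 1) / 2
  L_1(s) = (s + 3)(s + 1) / -1
  L_2(s) = (s + 3)(s + 2) / 2
Then P(s) = -43·L_0(s) - 19·L_1(s) - 3·L_2(s).
Expanding and collecting terms gives P(s) = -4s^2 + 4s + 5.
Check: P(-2) = -19. ✓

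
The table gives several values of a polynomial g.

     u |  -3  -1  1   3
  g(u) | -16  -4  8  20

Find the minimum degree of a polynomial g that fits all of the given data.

1

Forward differences of the values at u = -3, -1, 1, 3:
  g  : -16  -4  8  20
  Δ  : 12  12  12
  Δ^2: 0  0
  Δ^3: 0
The first differences are constant (12) and nonzero, while all higher differences vanish, so the minimal degree is 1.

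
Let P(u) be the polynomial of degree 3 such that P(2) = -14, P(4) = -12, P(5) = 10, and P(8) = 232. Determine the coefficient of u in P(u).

-3

Write P(u) = au^3 + bu^2 + cu + d. Substituting each data point gives a linear system:
  8a + 4b + 2c + d = -14
  64a + 16b + 4c + d = -12
  125a + 25b + 5c + d = 10
  512a + 64b + 8c + d = 232
Solving the system yields a = 1, b = -4, c = -3, d = 0.
So P(u) = u³ - 4u² - 3u.
The coefficient of u is -3.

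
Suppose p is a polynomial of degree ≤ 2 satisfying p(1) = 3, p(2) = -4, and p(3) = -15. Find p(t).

Write p(t) = at^2 + bt + c. Substituting each data point gives a linear system:
  a + b + c = 3
  4a + 2b + c = -4
  9a + 3b + c = -15
Solving the system yields a = -2, b = -1, c = 6.
So p(t) = -2t² - t + 6.
Check: p(3) = -15. ✓

p(t) = -2t^2 - t + 6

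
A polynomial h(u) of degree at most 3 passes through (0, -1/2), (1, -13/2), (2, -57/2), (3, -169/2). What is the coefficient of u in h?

Write h(u) = au^3 + bu^2 + cu + d. Substituting each data point gives a linear system:
  d = -1/2
  a + b + c + d = -13/2
  8a + 4b + 2c + d = -57/2
  27a + 9b + 3c + d = -169/2
Solving the system yields a = -3, b = 1, c = -4, d = -1/2.
So h(u) = -3u³ + u² - 4u - 1/2.
The coefficient of u is -4.

-4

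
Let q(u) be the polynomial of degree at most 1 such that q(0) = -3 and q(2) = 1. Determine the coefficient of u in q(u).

Write q(u) = au + b. Substituting each data point gives a linear system:
  b = -3
  2a + b = 1
Solving the system yields a = 2, b = -3.
So q(u) = 2u - 3.
The leading coefficient is 2.

2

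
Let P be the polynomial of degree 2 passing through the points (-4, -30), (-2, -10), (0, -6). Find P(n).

P(n) = -2n^2 - 2n - 6

Write P(n) = an^2 + bn + c. Substituting each data point gives a linear system:
  16a - 4b + c = -30
  4a - 2b + c = -10
  c = -6
Solving the system yields a = -2, b = -2, c = -6.
So P(n) = -2n^2 - 2n - 6.
Check: P(0) = -6. ✓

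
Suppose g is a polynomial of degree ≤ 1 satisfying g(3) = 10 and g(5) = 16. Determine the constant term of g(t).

Write g(t) = at + b. Substituting each data point gives a linear system:
  3a + b = 10
  5a + b = 16
Solving the system yields a = 3, b = 1.
So g(t) = 3t + 1.
The constant term is 1.

1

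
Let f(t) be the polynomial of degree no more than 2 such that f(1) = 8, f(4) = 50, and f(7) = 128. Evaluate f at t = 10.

Using the Lagrange interpolation formula with nodes 1, 4, 7:
  L_0(t) = (t - 4)(t - 7) / 18
  L_1(t) = (t - 1)(t - 7) / -9
  L_2(t) = (t - 1)(t - 4) / 18
Then f(t) = 8·L_0(t) + 50·L_1(t) + 128·L_2(t).
Expanding and collecting terms gives f(t) = 2t^2 + 4t + 2.
Evaluating at t = 10: f(10) = 242.

242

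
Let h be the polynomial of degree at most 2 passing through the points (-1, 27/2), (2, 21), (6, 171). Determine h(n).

h(n) = 5n^2 - (5/2)n + 6

Using the Lagrange interpolation formula with nodes -1, 2, 6:
  L_0(n) = (n - 2)(n - 6) / 21
  L_1(n) = (n + 1)(n - 6) / -12
  L_2(n) = (n + 1)(n - 2) / 28
Then h(n) = 27/2·L_0(n) + 21·L_1(n) + 171·L_2(n).
Expanding and collecting terms gives h(n) = 5n^2 - (5/2)n + 6.
Check: h(2) = 21. ✓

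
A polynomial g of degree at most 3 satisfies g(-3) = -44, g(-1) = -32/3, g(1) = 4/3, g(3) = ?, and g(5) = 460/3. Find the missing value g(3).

The 4 known points determine the degree-3 polynomial uniquely.
Write g(n) = an^3 + bn^2 + cn + d. Substituting each data point gives a linear system:
  -27a + 9b - 3c + d = -44
  -a + b - c + d = -32/3
  a + b + c + d = 4/3
  125a + 25b + 5c + d = 460/3
Solving the system yields a = 1, b = 1/3, c = 5, d = -5.
So g(n) = n^3 + (1/3)n^2 + 5n - 5.
Then g(3) = 40.

40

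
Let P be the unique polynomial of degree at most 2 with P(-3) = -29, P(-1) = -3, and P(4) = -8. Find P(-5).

Using the Lagrange interpolation formula with nodes -3, -1, 4:
  L_0(n) = (n + 1)(n - 4) / 14
  L_1(n) = (n + 3)(n - 4) / -10
  L_2(n) = (n + 3)(n + 1) / 35
Then P(n) = -29·L_0(n) - 3·L_1(n) - 8·L_2(n).
Expanding and collecting terms gives P(n) = -2n^2 + 5n + 4.
Evaluating at n = -5: P(-5) = -71.

-71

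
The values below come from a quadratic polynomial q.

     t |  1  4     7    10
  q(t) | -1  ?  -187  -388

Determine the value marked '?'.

-58

On equispaced nodes a degree-2 polynomial has vanishing third forward difference, so
  - q(1) + 3·q(4) - 3·q(7) + q(10) = 0.
Substituting the known values and solving for q(4):
  3·q(4) = -174
  q(4) = -58.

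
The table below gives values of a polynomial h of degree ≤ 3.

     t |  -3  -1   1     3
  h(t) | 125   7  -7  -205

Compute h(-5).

Write h(t) = at^3 + bt^2 + ct + d. Substituting each data point gives a linear system:
  -27a + 9b - 3c + d = 125
  -a + b - c + d = 7
  a + b + c + d = -7
  27a + 9b + 3c + d = -205
Solving the system yields a = -6, b = -5, c = -1, d = 5.
So h(t) = -6t^3 - 5t^2 - t + 5.
Then h(-5) = 635.

635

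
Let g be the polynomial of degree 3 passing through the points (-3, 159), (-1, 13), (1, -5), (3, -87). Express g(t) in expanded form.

Using the Lagrange interpolation formula with nodes -3, -1, 1, 3:
  L_0(t) = (t + 1)(t - 1)(t - 3) / -48
  L_1(t) = (t + 3)(t - 1)(t - 3) / 16
  L_2(t) = (t + 3)(t + 1)(t - 3) / -16
  L_3(t) = (t + 3)(t + 1)(t - 1) / 48
Then g(t) = 159·L_0(t) + 13·L_1(t) - 5·L_2(t) - 87·L_3(t).
Expanding and collecting terms gives g(t) = -4t^3 + 4t^2 - 5t.
Check: g(-3) = 159. ✓

g(t) = -4t^3 + 4t^2 - 5t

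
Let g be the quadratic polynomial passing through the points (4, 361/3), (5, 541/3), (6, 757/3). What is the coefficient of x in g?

6

Write g(x) = ax^2 + bx + c. Substituting each data point gives a linear system:
  16a + 4b + c = 361/3
  25a + 5b + c = 541/3
  36a + 6b + c = 757/3
Solving the system yields a = 6, b = 6, c = 1/3.
So g(x) = 6x^2 + 6x + 1/3.
The coefficient of x is 6.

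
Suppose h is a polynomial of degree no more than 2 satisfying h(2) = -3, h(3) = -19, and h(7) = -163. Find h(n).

h(n) = -4n^2 + 4n + 5

Using the Lagrange interpolation formula with nodes 2, 3, 7:
  L_0(n) = (n - 3)(n - 7) / 5
  L_1(n) = (n - 2)(n - 7) / -4
  L_2(n) = (n - 2)(n - 3) / 20
Then h(n) = -3·L_0(n) - 19·L_1(n) - 163·L_2(n).
Expanding and collecting terms gives h(n) = -4n^2 + 4n + 5.
Check: h(7) = -163. ✓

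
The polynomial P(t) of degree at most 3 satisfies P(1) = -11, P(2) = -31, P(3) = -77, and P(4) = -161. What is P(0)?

-5

Write P(t) = at^3 + bt^2 + ct + d. Substituting each data point gives a linear system:
  a + b + c + d = -11
  8a + 4b + 2c + d = -31
  27a + 9b + 3c + d = -77
  64a + 16b + 4c + d = -161
Solving the system yields a = -2, b = -1, c = -3, d = -5.
So P(t) = -2t^3 - t^2 - 3t - 5.
Then P(0) = -5.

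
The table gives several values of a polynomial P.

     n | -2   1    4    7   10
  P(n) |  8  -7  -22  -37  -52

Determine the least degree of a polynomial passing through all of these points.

1

Forward differences of the values at n = -2, 1, 4, 7, 10:
  P  : 8  -7  -22  -37  -52
  Δ  : -15  -15  -15  -15
  Δ^2: 0  0  0
  Δ^3: 0  0
  Δ^4: 0
The first differences are constant (-15) and nonzero, while all higher differences vanish, so the minimal degree is 1.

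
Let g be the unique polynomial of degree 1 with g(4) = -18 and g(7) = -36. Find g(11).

Using the Lagrange interpolation formula with nodes 4, 7:
  L_0(x) = (x - 7) / -3
  L_1(x) = (x - 4) / 3
Then g(x) = -18·L_0(x) - 36·L_1(x).
Expanding and collecting terms gives g(x) = -6x + 6.
Evaluating at x = 11: g(11) = -60.

-60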